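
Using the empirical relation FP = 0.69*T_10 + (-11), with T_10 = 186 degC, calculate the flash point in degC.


FP = 0.69 * 186 + (-11) = 117.34

117.34 degC


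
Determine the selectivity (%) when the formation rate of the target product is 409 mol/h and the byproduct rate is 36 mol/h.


Selectivity = desired / (desired + undesired) * 100
Total products = 409 + 36 = 445 mol/h
S = 409 / 445 * 100
= 0.9191 * 100
= 91.91 %

91.91 %


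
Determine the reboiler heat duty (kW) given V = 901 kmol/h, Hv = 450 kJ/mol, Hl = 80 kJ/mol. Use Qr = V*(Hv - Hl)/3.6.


Qr = 901 * (450 - 80) / 3.6 = 901 * 370 / 3.6 = 92600

92600 kW


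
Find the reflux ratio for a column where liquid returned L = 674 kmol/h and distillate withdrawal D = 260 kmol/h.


Reflux ratio definition: R = L / D (liquid returned / distillate withdrawn)
L = 674 kmol/h, D = 260 kmol/h
R = 674 / 260 = 2.592

2.592


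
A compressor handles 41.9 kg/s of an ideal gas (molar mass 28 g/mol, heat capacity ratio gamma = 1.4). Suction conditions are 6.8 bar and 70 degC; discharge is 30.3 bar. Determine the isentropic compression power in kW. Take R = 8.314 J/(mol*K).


Isentropic work: W = m*(gamma/(gamma-1))*(R*T1/MW)*((P2/P1)^((gamma-1)/gamma) - 1)
T1 = 70 + 273.15 = 343.15 K
Pressure ratio = 30.3 / 6.8 = 4.45588
Exponent = (1.4 - 1)/1.4 = 0.285714
(P2/P1)^exp - 1 = 4.45588^0.285714 - 1 = 0.532531
W = 41.9 * 1.4 / 0.4 * 8.314 * 343.15 / 28 * 0.532531 = 7957

7957 kW


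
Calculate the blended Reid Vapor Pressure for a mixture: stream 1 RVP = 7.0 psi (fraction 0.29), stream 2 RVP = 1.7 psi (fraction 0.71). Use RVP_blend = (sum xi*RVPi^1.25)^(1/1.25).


Chevron index: RVP_blend = (sum xi*RVPi^1.25)^(1/1.25)
RVP^1.25 terms: 0.29 * 7.0^1.25 + 0.71 * 1.7^1.25 = 4.68017
RVP_blend = 4.68017^(1/1.25) = 3.437

3.437 psi


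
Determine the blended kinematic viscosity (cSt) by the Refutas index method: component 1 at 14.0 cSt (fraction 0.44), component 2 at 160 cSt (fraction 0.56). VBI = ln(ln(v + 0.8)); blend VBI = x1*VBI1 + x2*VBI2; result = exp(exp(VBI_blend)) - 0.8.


Refutas method: VBN_i = 14.534*ln(ln(visc_i + 0.8)) + 10.975, blended linearly by mass fraction; since VBN is linear in VBI_i = ln(ln(visc_i + 0.8)) and the fractions sum to 1, blend VBI directly: visc = exp(exp(VBI_blend)) - 0.8
VBI_1 = ln(ln(14.0 + 0.8)) = 0.99126
VBI_2 = ln(ln(160 + 0.8)) = 1.62534
VBI_blend = 0.44 * 0.99126 + 0.56 * 1.62534 = 1.34634
visc_blend = exp(exp(1.34634)) - 0.8 = 45.88

45.88 cSt


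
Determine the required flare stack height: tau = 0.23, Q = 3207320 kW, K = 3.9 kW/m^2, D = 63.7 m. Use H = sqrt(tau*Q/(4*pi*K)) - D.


tau*Q/(4*pi*K) = 0.23 * 3207320 / (4 * pi * 3.9) = 15052.1
sqrt(15052.1) = 122.687
H = 122.687 - 63.7 = 58.99

58.99 m


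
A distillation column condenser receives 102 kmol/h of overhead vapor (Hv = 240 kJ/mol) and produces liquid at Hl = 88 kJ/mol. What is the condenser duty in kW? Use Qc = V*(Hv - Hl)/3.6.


Qc = 102 * (240 - 88) / 3.6 = 102 * 152 / 3.6 = 4307

4307 kW


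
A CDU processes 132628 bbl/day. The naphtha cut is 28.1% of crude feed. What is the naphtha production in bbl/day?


Crude throughput = 132628 bbl/day
Fraction yield = 28.1%
yield = throughput * fraction / 100
yield = 132628 * 28.1 / 100 = 37268.468

37268.468 bbl/day


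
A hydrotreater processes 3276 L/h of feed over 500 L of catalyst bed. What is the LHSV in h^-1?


LHSV = volumetric feed rate / catalyst volume
= 3276 L/h / 500 L
= 6.552 h^-1

6.552 h^-1


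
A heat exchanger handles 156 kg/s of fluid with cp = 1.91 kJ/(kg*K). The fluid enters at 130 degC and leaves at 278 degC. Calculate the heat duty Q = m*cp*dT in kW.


Q = m_dot * cp * delta_T
delta_T = 278 - 130 = 148 K
Q = 156 * 1.91 * 148
= 297.96 * 148
= 44098.08 kW

44098.08 kW


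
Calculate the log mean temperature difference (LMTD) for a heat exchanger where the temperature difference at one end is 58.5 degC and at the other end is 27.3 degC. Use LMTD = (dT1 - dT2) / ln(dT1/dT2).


LMTD = (dT1 - dT2) / ln(dT1/dT2)
= (58.5 - 27.3) / ln(58.5 / 27.3) = 31.2 / 0.76214 = 40.94

40.94 degC


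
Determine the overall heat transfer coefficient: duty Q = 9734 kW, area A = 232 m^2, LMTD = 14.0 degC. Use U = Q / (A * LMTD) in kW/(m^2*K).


From Q = U*A*LMTD, U = Q / (A * LMTD)
U = 9734 / (232 * 14.0) = 9734 / 3248 = 2.997

2.997 kW/(m^2*K)


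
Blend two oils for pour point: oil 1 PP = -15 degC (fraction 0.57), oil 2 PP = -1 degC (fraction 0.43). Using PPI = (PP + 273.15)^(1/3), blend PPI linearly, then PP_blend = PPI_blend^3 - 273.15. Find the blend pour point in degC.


PPI_1 = (-15 + 273.15)^(1/3) = 6.36733
PPI_2 = (-1 + 273.15)^(1/3) = 6.480414
PPI_blend = 0.57 * 6.36733 + 0.43 * 6.480414 = 6.415956
PP_blend = 6.415956^3 - 273.15 = 264.1096 - 273.15 = -9.04

-9.04 degC


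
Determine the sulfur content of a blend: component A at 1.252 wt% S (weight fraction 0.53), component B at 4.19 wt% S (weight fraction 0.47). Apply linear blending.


Linear sulfur blending: S_blend = x1*S1 + x2*S2
Contribution 1: 0.53 * 1.252 = 0.66356 wt%
Contribution 2: 0.47 * 4.19 = 1.9693 wt%
S_blend = 0.66356 + 1.9693 = 2.63286

2.63286 wt%


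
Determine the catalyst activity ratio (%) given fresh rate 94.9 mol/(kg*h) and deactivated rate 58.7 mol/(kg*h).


Activity (%) = (rate_used / rate_fresh) * 100
rate_used = 58.7, rate_fresh = 94.9
= (58.7 / 94.9) * 100
= 0.6185 * 100 = 61.85

61.85 %


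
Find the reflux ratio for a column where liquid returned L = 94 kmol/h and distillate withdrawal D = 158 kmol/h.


Reflux ratio definition: R = L / D (liquid returned / distillate withdrawn)
L = 94 kmol/h, D = 158 kmol/h
R = 94 / 158 = 0.5949

0.5949


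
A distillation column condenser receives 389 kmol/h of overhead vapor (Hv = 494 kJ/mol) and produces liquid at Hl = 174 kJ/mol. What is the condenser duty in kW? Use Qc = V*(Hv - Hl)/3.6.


Qc = 389 * (494 - 174) / 3.6 = 389 * 320 / 3.6 = 34580

34580 kW


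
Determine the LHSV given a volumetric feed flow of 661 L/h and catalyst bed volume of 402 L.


LHSV = volumetric feed rate / catalyst volume
= 661 L/h / 402 L
= 1.644 h^-1

1.644 h^-1


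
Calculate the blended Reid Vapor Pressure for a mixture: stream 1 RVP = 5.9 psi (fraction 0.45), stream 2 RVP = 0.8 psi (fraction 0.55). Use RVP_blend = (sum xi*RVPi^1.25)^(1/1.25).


Chevron index: RVP_blend = (sum xi*RVPi^1.25)^(1/1.25)
RVP^1.25 terms: 0.45 * 5.9^1.25 + 0.55 * 0.8^1.25 = 4.554
RVP_blend = 4.554^(1/1.25) = 3.363

3.363 psi


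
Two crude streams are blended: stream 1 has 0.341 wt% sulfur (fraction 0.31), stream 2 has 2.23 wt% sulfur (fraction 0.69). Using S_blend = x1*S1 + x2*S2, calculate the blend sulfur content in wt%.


Linear sulfur blending: S_blend = x1*S1 + x2*S2
Contribution 1: 0.31 * 0.341 = 0.10571 wt%
Contribution 2: 0.69 * 2.23 = 1.5387 wt%
S_blend = 0.10571 + 1.5387 = 1.64441

1.64441 wt%


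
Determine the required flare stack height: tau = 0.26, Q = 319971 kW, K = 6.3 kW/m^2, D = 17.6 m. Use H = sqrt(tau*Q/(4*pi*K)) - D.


tau*Q/(4*pi*K) = 0.26 * 319971 / (4 * pi * 6.3) = 1050.83
sqrt(1050.83) = 32.4165
H = 32.4165 - 17.6 = 14.82

14.82 m


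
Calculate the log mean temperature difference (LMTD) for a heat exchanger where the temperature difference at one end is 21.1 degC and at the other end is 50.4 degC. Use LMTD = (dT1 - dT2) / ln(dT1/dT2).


LMTD = (dT1 - dT2) / ln(dT1/dT2)
= (21.1 - 50.4) / ln(21.1 / 50.4) = -29.3 / -0.870718 = 33.65

33.65 degC


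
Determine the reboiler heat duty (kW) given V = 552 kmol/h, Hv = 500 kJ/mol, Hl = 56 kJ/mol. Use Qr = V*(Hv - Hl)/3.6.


Qr = 552 * (500 - 56) / 3.6 = 552 * 444 / 3.6 = 68080

68080 kW


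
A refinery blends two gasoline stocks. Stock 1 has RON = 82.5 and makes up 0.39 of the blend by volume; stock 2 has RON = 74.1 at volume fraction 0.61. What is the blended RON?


Linear blending: RON_blend = sum(vi * RONi)
Contribution 1: 0.39 * 82.5 = 32.175
Contribution 2: 0.61 * 74.1 = 45.201
RON_blend = 32.175 + 45.201 = 77.376

77.376


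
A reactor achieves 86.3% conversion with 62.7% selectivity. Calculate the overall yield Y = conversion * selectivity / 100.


Overall yield = conversion (%) * selectivity (%) / 100
Conversion = 86.3%, Selectivity = 62.7%
Y = 86.3 * 62.7 / 100
= 54.1101 %

54.1101 %


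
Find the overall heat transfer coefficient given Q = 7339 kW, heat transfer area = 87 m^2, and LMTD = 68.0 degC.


From Q = U*A*LMTD, U = Q / (A * LMTD)
U = 7339 / (87 * 68.0) = 7339 / 5916 = 1.241

1.241 kW/(m^2*K)


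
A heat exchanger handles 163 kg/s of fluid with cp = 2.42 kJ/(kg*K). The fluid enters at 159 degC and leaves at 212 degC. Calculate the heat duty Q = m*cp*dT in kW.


Q = m_dot * cp * delta_T
delta_T = 212 - 159 = 53 K
Q = 163 * 2.42 * 53
= 394.46 * 53
= 20906.38 kW

20906.38 kW


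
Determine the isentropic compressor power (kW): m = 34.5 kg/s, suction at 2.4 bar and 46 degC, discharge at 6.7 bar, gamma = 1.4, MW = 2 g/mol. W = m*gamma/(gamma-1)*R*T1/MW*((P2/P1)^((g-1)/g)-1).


Isentropic work: W = m*(gamma/(gamma-1))*(R*T1/MW)*((P2/P1)^((gamma-1)/gamma) - 1)
T1 = 46 + 273.15 = 319.15 K
Pressure ratio = 6.7 / 2.4 = 2.79167
Exponent = (1.4 - 1)/1.4 = 0.285714
(P2/P1)^exp - 1 = 2.79167^0.285714 - 1 = 0.340879
W = 34.5 * 1.4 / 0.4 * 8.314 * 319.15 / 2 * 0.340879 = 54610

54610 kW


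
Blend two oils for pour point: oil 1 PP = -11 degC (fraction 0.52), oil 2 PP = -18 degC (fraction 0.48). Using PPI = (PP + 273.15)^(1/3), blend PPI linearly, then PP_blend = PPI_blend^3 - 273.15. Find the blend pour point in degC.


PPI_1 = (-11 + 273.15)^(1/3) = 6.400049
PPI_2 = (-18 + 273.15)^(1/3) = 6.342569
PPI_blend = 0.52 * 6.400049 + 0.48 * 6.342569 = 6.372459
PP_blend = 6.372459^3 - 273.15 = 258.7743 - 273.15 = -14.38

-14.38 degC


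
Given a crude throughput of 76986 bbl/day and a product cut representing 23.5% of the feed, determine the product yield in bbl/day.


Crude throughput = 76986 bbl/day
Fraction yield = 23.5%
yield = throughput * fraction / 100
yield = 76986 * 23.5 / 100 = 18091.71

18091.71 bbl/day


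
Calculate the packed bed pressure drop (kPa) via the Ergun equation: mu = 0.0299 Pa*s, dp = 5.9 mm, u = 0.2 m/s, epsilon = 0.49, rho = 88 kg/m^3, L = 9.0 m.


dp = 5.9 mm = 0.0059 m
Viscous term = 150*0.0299*0.2*(1-0.49)^2 / (0.0059^2*0.49^3) = 56969.3
Inertial term = 1.75*88*0.2^2*(1-0.49) / (0.0059*0.49^3) = 4525.96
dP/L = 56969.3 + 4525.96 = 61495.3 Pa/m
dP = 61495.3 * 9.0 / 1000 = 553.5 kPa

553.5 kPa


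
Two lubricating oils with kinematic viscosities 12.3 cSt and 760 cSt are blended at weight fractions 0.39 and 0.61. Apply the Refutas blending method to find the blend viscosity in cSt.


Refutas method: VBN_i = 14.534*ln(ln(visc_i + 0.8)) + 10.975, blended linearly by mass fraction; since VBN is linear in VBI_i = ln(ln(visc_i + 0.8)) and the fractions sum to 1, blend VBI directly: visc = exp(exp(VBI_blend)) - 0.8
VBI_1 = ln(ln(12.3 + 0.8)) = 0.944922
VBI_2 = ln(ln(760 + 0.8)) = 1.89226
VBI_blend = 0.39 * 0.944922 + 0.61 * 1.89226 = 1.5228
visc_blend = exp(exp(1.5228)) - 0.8 = 97.21

97.21 cSt


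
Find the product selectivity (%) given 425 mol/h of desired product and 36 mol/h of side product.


Selectivity = desired / (desired + undesired) * 100
Total products = 425 + 36 = 461 mol/h
S = 425 / 461 * 100
= 0.9219 * 100
= 92.19 %

92.19 %


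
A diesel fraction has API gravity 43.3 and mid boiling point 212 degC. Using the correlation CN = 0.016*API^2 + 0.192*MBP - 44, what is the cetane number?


CN = 0.016 * 43.3^2 + 0.192 * 212 - 44
CN = 29.99824 + 40.704 - 44 = 26.70224

26.70224


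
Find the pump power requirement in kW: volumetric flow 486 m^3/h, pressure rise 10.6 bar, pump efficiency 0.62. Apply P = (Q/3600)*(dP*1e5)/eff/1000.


Q = 486 / 3600 = 0.135 m^3/s
P = 0.135 * (10.6 * 1e5) / 0.62 / 1000 = 230.8

230.8 kW


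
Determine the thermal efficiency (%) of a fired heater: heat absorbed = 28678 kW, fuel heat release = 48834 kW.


Furnace efficiency = Q_absorbed / Q_fuel * 100
= 28678 / 48834 * 100 = 58.73

58.73 %


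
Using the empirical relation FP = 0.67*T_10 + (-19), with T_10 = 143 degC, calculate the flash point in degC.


FP = 0.67 * 143 + (-19) = 76.81

76.81 degC


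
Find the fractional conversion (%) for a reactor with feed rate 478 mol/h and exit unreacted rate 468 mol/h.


X = (F_in - F_out) / F_in * 100
Moles reacted = 478 - 468 = 10
X = 10 / 478 * 100
= 0.02092 * 100
= 2.092 %

2.092 %


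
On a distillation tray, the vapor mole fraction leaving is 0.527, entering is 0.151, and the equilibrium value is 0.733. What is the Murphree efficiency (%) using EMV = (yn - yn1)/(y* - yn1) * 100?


Murphree vapor efficiency: EMV = (y_n - y_(n-1)) / (y*_n - y_(n-1)) * 100
EMV = (0.527 - 0.151) / (0.733 - 0.151) * 100 = 0.376 / 0.582 * 100 = 64.60

64.60 %


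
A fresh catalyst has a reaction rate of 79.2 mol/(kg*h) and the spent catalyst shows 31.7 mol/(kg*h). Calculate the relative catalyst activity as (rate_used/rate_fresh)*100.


Activity (%) = (rate_used / rate_fresh) * 100
rate_used = 31.7, rate_fresh = 79.2
= (31.7 / 79.2) * 100
= 0.4003 * 100 = 40.03

40.03 %


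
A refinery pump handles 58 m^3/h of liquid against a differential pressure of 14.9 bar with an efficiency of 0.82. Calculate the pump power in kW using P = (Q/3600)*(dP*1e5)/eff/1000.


Q = 58 / 3600 = 0.0161111 m^3/s
P = 0.0161111 * (14.9 * 1e5) / 0.82 / 1000 = 29.28

29.28 kW


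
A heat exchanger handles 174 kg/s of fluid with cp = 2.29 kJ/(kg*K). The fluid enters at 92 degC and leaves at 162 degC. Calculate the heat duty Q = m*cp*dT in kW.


Q = m_dot * cp * delta_T
delta_T = 162 - 92 = 70 K
Q = 174 * 2.29 * 70
= 398.46 * 70
= 27892.2 kW

27892.2 kW


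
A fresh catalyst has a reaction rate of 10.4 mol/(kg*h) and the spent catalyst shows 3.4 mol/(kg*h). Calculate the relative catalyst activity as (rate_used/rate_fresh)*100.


Activity (%) = (rate_used / rate_fresh) * 100
rate_used = 3.4, rate_fresh = 10.4
= (3.4 / 10.4) * 100
= 0.3269 * 100 = 32.69

32.69 %


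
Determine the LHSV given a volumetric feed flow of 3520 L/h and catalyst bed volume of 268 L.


LHSV = volumetric feed rate / catalyst volume
= 3520 L/h / 268 L
= 13.13 h^-1

13.13 h^-1


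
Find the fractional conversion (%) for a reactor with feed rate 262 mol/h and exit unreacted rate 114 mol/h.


X = (F_in - F_out) / F_in * 100
Moles reacted = 262 - 114 = 148
X = 148 / 262 * 100
= 0.5649 * 100
= 56.49 %

56.49 %


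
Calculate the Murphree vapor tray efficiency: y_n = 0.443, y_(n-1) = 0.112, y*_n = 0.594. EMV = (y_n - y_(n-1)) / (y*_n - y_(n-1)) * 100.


Murphree vapor efficiency: EMV = (y_n - y_(n-1)) / (y*_n - y_(n-1)) * 100
EMV = (0.443 - 0.112) / (0.594 - 0.112) * 100 = 0.331 / 0.482 * 100 = 68.67

68.67 %


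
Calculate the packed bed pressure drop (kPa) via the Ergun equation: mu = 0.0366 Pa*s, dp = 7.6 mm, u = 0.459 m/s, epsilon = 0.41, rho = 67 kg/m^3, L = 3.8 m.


dp = 7.6 mm = 0.0076 m
Viscous term = 150*0.0366*0.459*(1-0.41)^2 / (0.0076^2*0.41^3) = 220349
Inertial term = 1.75*67*0.459^2*(1-0.41) / (0.0076*0.41^3) = 27824.4
dP/L = 220349 + 27824.4 = 248173 Pa/m
dP = 248173 * 3.8 / 1000 = 943.1 kPa

943.1 kPa


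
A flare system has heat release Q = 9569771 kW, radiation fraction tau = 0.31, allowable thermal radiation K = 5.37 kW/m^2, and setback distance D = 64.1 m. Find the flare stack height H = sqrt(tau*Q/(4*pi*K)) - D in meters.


tau*Q/(4*pi*K) = 0.31 * 9569771 / (4 * pi * 5.37) = 43962.2
sqrt(43962.2) = 209.672
H = 209.672 - 64.1 = 145.6

145.6 m


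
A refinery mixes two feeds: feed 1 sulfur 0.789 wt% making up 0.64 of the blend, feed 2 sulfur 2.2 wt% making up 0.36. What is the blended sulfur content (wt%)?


Linear sulfur blending: S_blend = x1*S1 + x2*S2
Contribution 1: 0.64 * 0.789 = 0.50496 wt%
Contribution 2: 0.36 * 2.2 = 0.792 wt%
S_blend = 0.50496 + 0.792 = 1.29696

1.29696 wt%


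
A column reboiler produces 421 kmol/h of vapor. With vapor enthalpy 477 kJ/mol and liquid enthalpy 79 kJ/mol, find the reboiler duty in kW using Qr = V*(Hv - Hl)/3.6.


Qr = 421 * (477 - 79) / 3.6 = 421 * 398 / 3.6 = 46540

46540 kW


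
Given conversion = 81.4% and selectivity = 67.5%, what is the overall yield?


Overall yield = conversion (%) * selectivity (%) / 100
Conversion = 81.4%, Selectivity = 67.5%
Y = 81.4 * 67.5 / 100
= 54.945 %

54.945 %


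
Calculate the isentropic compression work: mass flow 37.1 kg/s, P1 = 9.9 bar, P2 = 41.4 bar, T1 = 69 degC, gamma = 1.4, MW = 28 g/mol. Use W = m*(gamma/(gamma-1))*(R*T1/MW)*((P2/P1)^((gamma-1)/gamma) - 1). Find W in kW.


Isentropic work: W = m*(gamma/(gamma-1))*(R*T1/MW)*((P2/P1)^((gamma-1)/gamma) - 1)
T1 = 69 + 273.15 = 342.15 K
Pressure ratio = 41.4 / 9.9 = 4.18182
Exponent = (1.4 - 1)/1.4 = 0.285714
(P2/P1)^exp - 1 = 4.18182^0.285714 - 1 = 0.504987
W = 37.1 * 1.4 / 0.4 * 8.314 * 342.15 / 28 * 0.504987 = 6662

6662 kW


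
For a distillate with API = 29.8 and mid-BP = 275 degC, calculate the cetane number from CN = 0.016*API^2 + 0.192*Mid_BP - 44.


CN = 0.016 * 29.8^2 + 0.192 * 275 - 44
CN = 14.20864 + 52.8 - 44 = 23.00864

23.00864


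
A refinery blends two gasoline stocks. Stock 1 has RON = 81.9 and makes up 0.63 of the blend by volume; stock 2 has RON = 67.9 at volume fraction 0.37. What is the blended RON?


Linear blending: RON_blend = sum(vi * RONi)
Contribution 1: 0.63 * 81.9 = 51.597
Contribution 2: 0.37 * 67.9 = 25.123
RON_blend = 51.597 + 25.123 = 76.72

76.72


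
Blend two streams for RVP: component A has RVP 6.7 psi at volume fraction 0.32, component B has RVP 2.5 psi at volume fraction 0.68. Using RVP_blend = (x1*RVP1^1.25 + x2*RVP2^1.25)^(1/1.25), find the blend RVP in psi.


Chevron index: RVP_blend = (sum xi*RVPi^1.25)^(1/1.25)
RVP^1.25 terms: 0.32 * 6.7^1.25 + 0.68 * 2.5^1.25 = 5.58704
RVP_blend = 5.58704^(1/1.25) = 3.960

3.960 psi


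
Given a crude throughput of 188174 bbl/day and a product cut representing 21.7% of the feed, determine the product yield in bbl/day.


Crude throughput = 188174 bbl/day
Fraction yield = 21.7%
yield = throughput * fraction / 100
yield = 188174 * 21.7 / 100 = 40833.758

40833.758 bbl/day


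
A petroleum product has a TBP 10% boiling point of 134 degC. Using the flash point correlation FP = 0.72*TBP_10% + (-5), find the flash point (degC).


FP = 0.72 * 134 + (-5) = 91.48

91.48 degC


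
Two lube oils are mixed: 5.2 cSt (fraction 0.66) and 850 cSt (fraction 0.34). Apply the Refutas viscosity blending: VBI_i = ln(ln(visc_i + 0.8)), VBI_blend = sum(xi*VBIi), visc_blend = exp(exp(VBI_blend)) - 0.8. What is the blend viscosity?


Refutas method: VBN_i = 14.534*ln(ln(visc_i + 0.8)) + 10.975, blended linearly by mass fraction; since VBN is linear in VBI_i = ln(ln(visc_i + 0.8)) and the fractions sum to 1, blend VBI directly: visc = exp(exp(VBI_blend)) - 0.8
VBI_1 = ln(ln(5.2 + 0.8)) = 0.583198
VBI_2 = ln(ln(850 + 0.8)) = 1.90898
VBI_blend = 0.66 * 0.583198 + 0.34 * 1.90898 = 1.03396
visc_blend = exp(exp(1.03396)) - 0.8 = 15.85

15.85 cSt


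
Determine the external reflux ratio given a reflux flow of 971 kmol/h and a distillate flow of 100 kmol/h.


Reflux ratio definition: R = L / D (liquid returned / distillate withdrawn)
L = 971 kmol/h, D = 100 kmol/h
R = 971 / 100 = 9.710

9.710


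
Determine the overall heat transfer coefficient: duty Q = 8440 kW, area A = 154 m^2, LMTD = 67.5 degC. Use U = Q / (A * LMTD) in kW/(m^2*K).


From Q = U*A*LMTD, U = Q / (A * LMTD)
U = 8440 / (154 * 67.5) = 8440 / 10395 = 0.8119

0.8119 kW/(m^2*K)


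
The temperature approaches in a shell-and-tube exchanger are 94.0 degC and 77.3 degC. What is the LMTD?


LMTD = (dT1 - dT2) / ln(dT1/dT2)
= (94.0 - 77.3) / ln(94.0 / 77.3) = 16.7 / 0.195601 = 85.38

85.38 degC


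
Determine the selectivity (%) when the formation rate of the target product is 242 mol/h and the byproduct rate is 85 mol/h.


Selectivity = desired / (desired + undesired) * 100
Total products = 242 + 85 = 327 mol/h
S = 242 / 327 * 100
= 0.7401 * 100
= 74.01 %

74.01 %


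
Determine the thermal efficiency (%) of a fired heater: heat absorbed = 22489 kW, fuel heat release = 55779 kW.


Furnace efficiency = Q_absorbed / Q_fuel * 100
= 22489 / 55779 * 100 = 40.32

40.32 %


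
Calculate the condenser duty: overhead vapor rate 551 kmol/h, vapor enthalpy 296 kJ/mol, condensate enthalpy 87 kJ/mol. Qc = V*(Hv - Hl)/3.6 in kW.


Qc = 551 * (296 - 87) / 3.6 = 551 * 209 / 3.6 = 31990

31990 kW


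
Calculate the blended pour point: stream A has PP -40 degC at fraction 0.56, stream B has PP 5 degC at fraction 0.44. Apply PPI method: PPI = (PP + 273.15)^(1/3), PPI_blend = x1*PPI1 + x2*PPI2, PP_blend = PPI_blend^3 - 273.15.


PPI_1 = (-40 + 273.15)^(1/3) = 6.15477
PPI_2 = (5 + 273.15)^(1/3) = 6.527693
PPI_blend = 0.56 * 6.15477 + 0.44 * 6.527693 = 6.318856
PP_blend = 6.318856^3 - 273.15 = 252.2989 - 273.15 = -20.85

-20.85 degC


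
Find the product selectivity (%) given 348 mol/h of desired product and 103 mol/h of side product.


Selectivity = desired / (desired + undesired) * 100
Total products = 348 + 103 = 451 mol/h
S = 348 / 451 * 100
= 0.7716 * 100
= 77.16 %

77.16 %


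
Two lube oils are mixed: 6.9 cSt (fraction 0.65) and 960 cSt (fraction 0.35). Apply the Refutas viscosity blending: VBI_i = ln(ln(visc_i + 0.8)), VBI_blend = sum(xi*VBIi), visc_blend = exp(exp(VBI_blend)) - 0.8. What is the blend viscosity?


Refutas method: VBN_i = 14.534*ln(ln(visc_i + 0.8)) + 10.975, blended linearly by mass fraction; since VBN is linear in VBI_i = ln(ln(visc_i + 0.8)) and the fractions sum to 1, blend VBI directly: visc = exp(exp(VBI_blend)) - 0.8
VBI_1 = ln(ln(6.9 + 0.8)) = 0.713548
VBI_2 = ln(ln(960 + 0.8)) = 1.92684
VBI_blend = 0.65 * 0.713548 + 0.35 * 1.92684 = 1.1382
visc_blend = exp(exp(1.1382)) - 0.8 = 21.87

21.87 cSt


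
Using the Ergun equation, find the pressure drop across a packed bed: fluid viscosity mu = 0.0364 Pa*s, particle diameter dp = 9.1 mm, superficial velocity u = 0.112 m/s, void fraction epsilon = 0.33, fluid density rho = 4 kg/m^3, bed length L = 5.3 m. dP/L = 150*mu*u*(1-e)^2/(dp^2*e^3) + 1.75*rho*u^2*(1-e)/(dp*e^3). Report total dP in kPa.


dp = 9.1 mm = 0.0091 m
Viscous term = 150*0.0364*0.112*(1-0.33)^2 / (0.0091^2*0.33^3) = 92243.5
Inertial term = 1.75*4*0.112^2*(1-0.33) / (0.0091*0.33^3) = 179.898
dP/L = 92243.5 + 179.898 = 92423.4 Pa/m
dP = 92423.4 * 5.3 / 1000 = 489.8 kPa

489.8 kPa


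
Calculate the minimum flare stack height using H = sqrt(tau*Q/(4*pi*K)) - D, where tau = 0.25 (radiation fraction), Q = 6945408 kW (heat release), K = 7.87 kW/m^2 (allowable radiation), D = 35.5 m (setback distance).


tau*Q/(4*pi*K) = 0.25 * 6945408 / (4 * pi * 7.87) = 17557.1
sqrt(17557.1) = 132.503
H = 132.503 - 35.5 = 97.00

97.00 m


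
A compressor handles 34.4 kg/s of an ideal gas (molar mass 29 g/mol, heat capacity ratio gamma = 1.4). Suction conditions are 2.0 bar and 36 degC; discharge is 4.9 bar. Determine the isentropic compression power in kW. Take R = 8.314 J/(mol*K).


Isentropic work: W = m*(gamma/(gamma-1))*(R*T1/MW)*((P2/P1)^((gamma-1)/gamma) - 1)
T1 = 36 + 273.15 = 309.15 K
Pressure ratio = 4.9 / 2.0 = 2.45
Exponent = (1.4 - 1)/1.4 = 0.285714
(P2/P1)^exp - 1 = 2.45^0.285714 - 1 = 0.291785
W = 34.4 * 1.4 / 0.4 * 8.314 * 309.15 / 29 * 0.291785 = 3114

3114 kW


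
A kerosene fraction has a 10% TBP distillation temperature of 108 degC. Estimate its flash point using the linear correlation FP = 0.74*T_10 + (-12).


FP = 0.74 * 108 + (-12) = 67.92

67.92 degC


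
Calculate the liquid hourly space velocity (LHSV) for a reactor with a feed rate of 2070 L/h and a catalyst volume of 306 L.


LHSV = volumetric feed rate / catalyst volume
= 2070 L/h / 306 L
= 6.765 h^-1

6.765 h^-1


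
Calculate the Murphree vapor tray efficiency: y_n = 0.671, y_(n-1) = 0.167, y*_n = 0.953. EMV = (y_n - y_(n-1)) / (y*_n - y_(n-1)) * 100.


Murphree vapor efficiency: EMV = (y_n - y_(n-1)) / (y*_n - y_(n-1)) * 100
EMV = (0.671 - 0.167) / (0.953 - 0.167) * 100 = 0.504 / 0.786 * 100 = 64.12

64.12 %


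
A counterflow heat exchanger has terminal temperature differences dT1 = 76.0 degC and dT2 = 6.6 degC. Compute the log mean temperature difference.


LMTD = (dT1 - dT2) / ln(dT1/dT2)
= (76.0 - 6.6) / ln(76.0 / 6.6) = 69.4 / 2.44366 = 28.40

28.40 degC


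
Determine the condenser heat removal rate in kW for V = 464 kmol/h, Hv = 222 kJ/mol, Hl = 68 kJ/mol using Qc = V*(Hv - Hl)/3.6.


Qc = 464 * (222 - 68) / 3.6 = 464 * 154 / 3.6 = 19850

19850 kW


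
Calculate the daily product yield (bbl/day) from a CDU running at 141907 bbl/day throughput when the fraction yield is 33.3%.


Crude throughput = 141907 bbl/day
Fraction yield = 33.3%
yield = throughput * fraction / 100
yield = 141907 * 33.3 / 100 = 47255.031

47255.031 bbl/day


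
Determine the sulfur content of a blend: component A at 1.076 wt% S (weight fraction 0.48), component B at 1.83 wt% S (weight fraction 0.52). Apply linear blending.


Linear sulfur blending: S_blend = x1*S1 + x2*S2
Contribution 1: 0.48 * 1.076 = 0.51648 wt%
Contribution 2: 0.52 * 1.83 = 0.9516 wt%
S_blend = 0.51648 + 0.9516 = 1.46808

1.46808 wt%


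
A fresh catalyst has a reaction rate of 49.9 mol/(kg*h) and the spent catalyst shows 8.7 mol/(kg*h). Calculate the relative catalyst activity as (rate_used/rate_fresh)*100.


Activity (%) = (rate_used / rate_fresh) * 100
rate_used = 8.7, rate_fresh = 49.9
= (8.7 / 49.9) * 100
= 0.1743 * 100 = 17.43

17.43 %


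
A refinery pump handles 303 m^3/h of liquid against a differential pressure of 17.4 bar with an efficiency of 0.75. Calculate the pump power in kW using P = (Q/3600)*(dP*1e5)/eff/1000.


Q = 303 / 3600 = 0.0841667 m^3/s
P = 0.0841667 * (17.4 * 1e5) / 0.75 / 1000 = 195.3

195.3 kW


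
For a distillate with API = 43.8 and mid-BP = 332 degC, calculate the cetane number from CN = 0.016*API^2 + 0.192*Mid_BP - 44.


CN = 0.016 * 43.8^2 + 0.192 * 332 - 44
CN = 30.69504 + 63.744 - 44 = 50.43904

50.43904


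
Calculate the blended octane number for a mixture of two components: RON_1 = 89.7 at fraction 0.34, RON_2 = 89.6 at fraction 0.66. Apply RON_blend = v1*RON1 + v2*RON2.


Linear blending: RON_blend = sum(vi * RONi)
Contribution 1: 0.34 * 89.7 = 30.498
Contribution 2: 0.66 * 89.6 = 59.136
RON_blend = 30.498 + 59.136 = 89.634

89.634


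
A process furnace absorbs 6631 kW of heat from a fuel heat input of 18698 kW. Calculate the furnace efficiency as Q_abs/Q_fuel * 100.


Furnace efficiency = Q_absorbed / Q_fuel * 100
= 6631 / 18698 * 100 = 35.46

35.46 %


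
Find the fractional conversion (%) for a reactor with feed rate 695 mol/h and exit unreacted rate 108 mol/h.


X = (F_in - F_out) / F_in * 100
Moles reacted = 695 - 108 = 587
X = 587 / 695 * 100
= 0.8446 * 100
= 84.46 %

84.46 %


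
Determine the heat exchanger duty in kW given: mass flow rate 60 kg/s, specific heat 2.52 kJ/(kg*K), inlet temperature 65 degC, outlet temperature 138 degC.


Q = m_dot * cp * delta_T
delta_T = 138 - 65 = 73 K
Q = 60 * 2.52 * 73
= 151.2 * 73
= 11037.6 kW

11037.6 kW


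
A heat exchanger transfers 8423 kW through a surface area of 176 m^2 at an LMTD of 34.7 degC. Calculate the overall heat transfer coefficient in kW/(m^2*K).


From Q = U*A*LMTD, U = Q / (A * LMTD)
U = 8423 / (176 * 34.7) = 8423 / 6107.2 = 1.379

1.379 kW/(m^2*K)


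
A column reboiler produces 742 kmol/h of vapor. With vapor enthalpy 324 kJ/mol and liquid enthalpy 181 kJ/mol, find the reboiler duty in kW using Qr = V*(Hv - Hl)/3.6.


Qr = 742 * (324 - 181) / 3.6 = 742 * 143 / 3.6 = 29470

29470 kW


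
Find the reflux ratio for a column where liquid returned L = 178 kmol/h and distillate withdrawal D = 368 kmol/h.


Reflux ratio definition: R = L / D (liquid returned / distillate withdrawn)
L = 178 kmol/h, D = 368 kmol/h
R = 178 / 368 = 0.4837

0.4837


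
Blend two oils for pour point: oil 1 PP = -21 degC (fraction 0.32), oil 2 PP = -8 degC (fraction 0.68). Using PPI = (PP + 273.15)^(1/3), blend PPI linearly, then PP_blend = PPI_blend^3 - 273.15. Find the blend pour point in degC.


PPI_1 = (-21 + 273.15)^(1/3) = 6.317613
PPI_2 = (-8 + 273.15)^(1/3) = 6.42437
PPI_blend = 0.32 * 6.317613 + 0.68 * 6.42437 = 6.390208
PP_blend = 6.390208^3 - 273.15 = 260.9426 - 273.15 = -12.21

-12.21 degC


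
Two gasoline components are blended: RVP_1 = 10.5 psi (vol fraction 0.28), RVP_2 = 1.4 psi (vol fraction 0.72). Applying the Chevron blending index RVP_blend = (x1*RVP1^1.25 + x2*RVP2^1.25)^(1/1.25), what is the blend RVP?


Chevron index: RVP_blend = (sum xi*RVPi^1.25)^(1/1.25)
RVP^1.25 terms: 0.28 * 10.5^1.25 + 0.72 * 1.4^1.25 = 6.38876
RVP_blend = 6.38876^(1/1.25) = 4.409

4.409 psi


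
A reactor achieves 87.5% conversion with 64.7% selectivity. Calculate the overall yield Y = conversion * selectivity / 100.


Overall yield = conversion (%) * selectivity (%) / 100
Conversion = 87.5%, Selectivity = 64.7%
Y = 87.5 * 64.7 / 100
= 56.6125 %

56.6125 %


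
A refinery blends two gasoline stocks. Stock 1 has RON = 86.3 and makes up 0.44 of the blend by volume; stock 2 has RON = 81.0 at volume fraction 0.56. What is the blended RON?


Linear blending: RON_blend = sum(vi * RONi)
Contribution 1: 0.44 * 86.3 = 37.972
Contribution 2: 0.56 * 81.0 = 45.36
RON_blend = 37.972 + 45.36 = 83.332

83.332


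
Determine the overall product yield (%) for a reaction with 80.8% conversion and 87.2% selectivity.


Overall yield = conversion (%) * selectivity (%) / 100
Conversion = 80.8%, Selectivity = 87.2%
Y = 80.8 * 87.2 / 100
= 70.4576 %

70.4576 %


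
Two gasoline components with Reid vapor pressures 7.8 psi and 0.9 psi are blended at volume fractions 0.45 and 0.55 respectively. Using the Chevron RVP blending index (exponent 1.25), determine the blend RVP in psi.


Chevron index: RVP_blend = (sum xi*RVPi^1.25)^(1/1.25)
RVP^1.25 terms: 0.45 * 7.8^1.25 + 0.55 * 0.9^1.25 = 6.34798
RVP_blend = 6.34798^(1/1.25) = 4.386

4.386 psi


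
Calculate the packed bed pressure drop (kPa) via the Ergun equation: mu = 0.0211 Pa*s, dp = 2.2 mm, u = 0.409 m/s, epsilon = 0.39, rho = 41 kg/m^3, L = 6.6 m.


dp = 2.2 mm = 0.0022 m
Viscous term = 150*0.0211*0.409*(1-0.39)^2 / (0.0022^2*0.39^3) = 1677710
Inertial term = 1.75*41*0.409^2*(1-0.39) / (0.0022*0.39^3) = 56102.5
dP/L = 1677710 + 56102.5 = 1733810 Pa/m
dP = 1733810 * 6.6 / 1000 = 11440 kPa

11440 kPa


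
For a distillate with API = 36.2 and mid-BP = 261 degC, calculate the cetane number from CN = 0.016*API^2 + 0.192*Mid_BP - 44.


CN = 0.016 * 36.2^2 + 0.192 * 261 - 44
CN = 20.96704 + 50.112 - 44 = 27.07904

27.07904


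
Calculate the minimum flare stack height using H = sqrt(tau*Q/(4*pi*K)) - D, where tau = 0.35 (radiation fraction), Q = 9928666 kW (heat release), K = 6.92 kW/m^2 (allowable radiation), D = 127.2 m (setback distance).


tau*Q/(4*pi*K) = 0.35 * 9928666 / (4 * pi * 6.92) = 39961.6
sqrt(39961.6) = 199.904
H = 199.904 - 127.2 = 72.70

72.70 m


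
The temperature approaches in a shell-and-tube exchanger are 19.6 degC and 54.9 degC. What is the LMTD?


LMTD = (dT1 - dT2) / ln(dT1/dT2)
= (19.6 - 54.9) / ln(19.6 / 54.9) = -35.3 / -1.02998 = 34.27

34.27 degC


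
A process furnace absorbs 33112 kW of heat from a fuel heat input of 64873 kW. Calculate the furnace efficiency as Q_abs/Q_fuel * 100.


Furnace efficiency = Q_absorbed / Q_fuel * 100
= 33112 / 64873 * 100 = 51.04

51.04 %


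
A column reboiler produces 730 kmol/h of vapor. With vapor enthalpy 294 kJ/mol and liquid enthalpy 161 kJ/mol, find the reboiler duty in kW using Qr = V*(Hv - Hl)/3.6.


Qr = 730 * (294 - 161) / 3.6 = 730 * 133 / 3.6 = 26970

26970 kW


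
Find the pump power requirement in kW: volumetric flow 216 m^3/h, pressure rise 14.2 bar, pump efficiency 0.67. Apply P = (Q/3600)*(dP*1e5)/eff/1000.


Q = 216 / 3600 = 0.06 m^3/s
P = 0.06 * (14.2 * 1e5) / 0.67 / 1000 = 127.2

127.2 kW


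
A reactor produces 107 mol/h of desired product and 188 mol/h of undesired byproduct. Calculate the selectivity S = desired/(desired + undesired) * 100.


Selectivity = desired / (desired + undesired) * 100
Total products = 107 + 188 = 295 mol/h
S = 107 / 295 * 100
= 0.3627 * 100
= 36.27 %

36.27 %


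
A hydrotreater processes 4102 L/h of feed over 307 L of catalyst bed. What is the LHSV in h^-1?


LHSV = volumetric feed rate / catalyst volume
= 4102 L/h / 307 L
= 13.36 h^-1

13.36 h^-1


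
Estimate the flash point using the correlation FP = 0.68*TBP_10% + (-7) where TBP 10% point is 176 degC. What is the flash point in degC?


FP = 0.68 * 176 + (-7) = 112.68

112.68 degC


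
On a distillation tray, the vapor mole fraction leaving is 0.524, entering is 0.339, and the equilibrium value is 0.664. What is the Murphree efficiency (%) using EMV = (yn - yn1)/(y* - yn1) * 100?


Murphree vapor efficiency: EMV = (y_n - y_(n-1)) / (y*_n - y_(n-1)) * 100
EMV = (0.524 - 0.339) / (0.664 - 0.339) * 100 = 0.185 / 0.325 * 100 = 56.92

56.92 %


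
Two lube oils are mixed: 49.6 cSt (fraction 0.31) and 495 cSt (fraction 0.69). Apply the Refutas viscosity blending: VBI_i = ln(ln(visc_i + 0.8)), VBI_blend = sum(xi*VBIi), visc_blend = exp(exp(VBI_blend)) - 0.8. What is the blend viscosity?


Refutas method: VBN_i = 14.534*ln(ln(visc_i + 0.8)) + 10.975, blended linearly by mass fraction; since VBN is linear in VBI_i = ln(ln(visc_i + 0.8)) and the fractions sum to 1, blend VBI directly: visc = exp(exp(VBI_blend)) - 0.8
VBI_1 = ln(ln(49.6 + 0.8)) = 1.36609
VBI_2 = ln(ln(495 + 0.8)) = 1.82554
VBI_blend = 0.31 * 1.36609 + 0.69 * 1.82554 = 1.68311
visc_blend = exp(exp(1.68311)) - 0.8 = 216.7

216.7 cSt


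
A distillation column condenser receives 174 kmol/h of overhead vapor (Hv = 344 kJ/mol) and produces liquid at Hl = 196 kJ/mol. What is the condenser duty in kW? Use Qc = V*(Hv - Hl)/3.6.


Qc = 174 * (344 - 196) / 3.6 = 174 * 148 / 3.6 = 7153

7153 kW


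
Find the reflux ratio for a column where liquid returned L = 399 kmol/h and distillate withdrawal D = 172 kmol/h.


Reflux ratio definition: R = L / D (liquid returned / distillate withdrawn)
L = 399 kmol/h, D = 172 kmol/h
R = 399 / 172 = 2.320

2.320


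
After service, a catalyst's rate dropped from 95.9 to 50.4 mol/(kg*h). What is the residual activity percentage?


Activity (%) = (rate_used / rate_fresh) * 100
rate_used = 50.4, rate_fresh = 95.9
= (50.4 / 95.9) * 100
= 0.5255 * 100 = 52.55

52.55 %


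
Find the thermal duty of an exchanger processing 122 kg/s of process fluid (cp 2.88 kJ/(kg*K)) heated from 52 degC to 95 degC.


Q = m_dot * cp * delta_T
delta_T = 95 - 52 = 43 K
Q = 122 * 2.88 * 43
= 351.36 * 43
= 15108.48 kW

15108.48 kW


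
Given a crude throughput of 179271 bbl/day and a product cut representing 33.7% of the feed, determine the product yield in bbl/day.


Crude throughput = 179271 bbl/day
Fraction yield = 33.7%
yield = throughput * fraction / 100
yield = 179271 * 33.7 / 100 = 60414.327

60414.327 bbl/day


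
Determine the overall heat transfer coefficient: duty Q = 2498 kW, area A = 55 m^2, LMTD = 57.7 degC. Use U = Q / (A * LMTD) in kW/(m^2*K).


From Q = U*A*LMTD, U = Q / (A * LMTD)
U = 2498 / (55 * 57.7) = 2498 / 3173.5 = 0.7871

0.7871 kW/(m^2*K)


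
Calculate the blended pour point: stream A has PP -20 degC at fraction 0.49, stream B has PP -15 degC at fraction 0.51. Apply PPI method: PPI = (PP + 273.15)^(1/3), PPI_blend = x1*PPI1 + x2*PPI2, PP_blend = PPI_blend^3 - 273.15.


PPI_1 = (-20 + 273.15)^(1/3) = 6.325953
PPI_2 = (-15 + 273.15)^(1/3) = 6.36733
PPI_blend = 0.49 * 6.325953 + 0.51 * 6.36733 = 6.347055
PP_blend = 6.347055^3 - 273.15 = 255.6918 - 273.15 = -17.46

-17.46 degC


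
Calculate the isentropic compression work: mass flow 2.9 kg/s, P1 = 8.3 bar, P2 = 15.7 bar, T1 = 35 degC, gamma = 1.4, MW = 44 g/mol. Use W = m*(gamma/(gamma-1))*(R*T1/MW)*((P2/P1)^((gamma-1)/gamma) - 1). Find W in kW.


Isentropic work: W = m*(gamma/(gamma-1))*(R*T1/MW)*((P2/P1)^((gamma-1)/gamma) - 1)
T1 = 35 + 273.15 = 308.15 K
Pressure ratio = 15.7 / 8.3 = 1.89157
Exponent = (1.4 - 1)/1.4 = 0.285714
(P2/P1)^exp - 1 = 1.89157^0.285714 - 1 = 0.199754
W = 2.9 * 1.4 / 0.4 * 8.314 * 308.15 / 44 * 0.199754 = 118.1

118.1 kW


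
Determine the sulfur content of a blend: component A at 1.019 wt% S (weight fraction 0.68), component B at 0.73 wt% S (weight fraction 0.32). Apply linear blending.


Linear sulfur blending: S_blend = x1*S1 + x2*S2
Contribution 1: 0.68 * 1.019 = 0.69292 wt%
Contribution 2: 0.32 * 0.73 = 0.2336 wt%
S_blend = 0.69292 + 0.2336 = 0.92652

0.92652 wt%


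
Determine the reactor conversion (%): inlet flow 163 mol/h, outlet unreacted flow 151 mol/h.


X = (F_in - F_out) / F_in * 100
Moles reacted = 163 - 151 = 12
X = 12 / 163 * 100
= 0.07362 * 100
= 7.362 %

7.362 %


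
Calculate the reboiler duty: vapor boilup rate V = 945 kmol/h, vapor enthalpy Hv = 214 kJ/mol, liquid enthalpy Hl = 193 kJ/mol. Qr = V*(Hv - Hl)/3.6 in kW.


Qr = 945 * (214 - 193) / 3.6 = 945 * 21 / 3.6 = 5512

5512 kW


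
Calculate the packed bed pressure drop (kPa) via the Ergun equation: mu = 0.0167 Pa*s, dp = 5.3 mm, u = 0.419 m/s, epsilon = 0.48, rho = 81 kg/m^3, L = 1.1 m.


dp = 5.3 mm = 0.0053 m
Viscous term = 150*0.0167*0.419*(1-0.48)^2 / (0.0053^2*0.48^3) = 91359.3
Inertial term = 1.75*81*0.419^2*(1-0.48) / (0.0053*0.48^3) = 22077.8
dP/L = 91359.3 + 22077.8 = 113437 Pa/m
dP = 113437 * 1.1 / 1000 = 124.8 kPa

124.8 kPa


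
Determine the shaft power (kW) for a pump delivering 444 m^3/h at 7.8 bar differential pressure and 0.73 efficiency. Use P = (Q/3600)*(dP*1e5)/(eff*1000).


Q = 444 / 3600 = 0.123333 m^3/s
P = 0.123333 * (7.8 * 1e5) / 0.73 / 1000 = 131.8

131.8 kW


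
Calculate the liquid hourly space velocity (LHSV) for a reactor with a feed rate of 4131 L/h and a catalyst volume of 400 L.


LHSV = volumetric feed rate / catalyst volume
= 4131 L/h / 400 L
= 10.33 h^-1

10.33 h^-1


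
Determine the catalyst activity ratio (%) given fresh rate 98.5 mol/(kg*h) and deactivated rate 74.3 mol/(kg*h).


Activity (%) = (rate_used / rate_fresh) * 100
rate_used = 74.3, rate_fresh = 98.5
= (74.3 / 98.5) * 100
= 0.7543 * 100 = 75.43

75.43 %


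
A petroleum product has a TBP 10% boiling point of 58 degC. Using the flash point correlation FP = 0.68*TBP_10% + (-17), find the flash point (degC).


FP = 0.68 * 58 + (-17) = 22.44

22.44 degC


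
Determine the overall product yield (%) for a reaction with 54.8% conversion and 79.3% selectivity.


Overall yield = conversion (%) * selectivity (%) / 100
Conversion = 54.8%, Selectivity = 79.3%
Y = 54.8 * 79.3 / 100
= 43.4564 %

43.4564 %


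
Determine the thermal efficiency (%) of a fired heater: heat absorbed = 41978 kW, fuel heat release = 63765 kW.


Furnace efficiency = Q_absorbed / Q_fuel * 100
= 41978 / 63765 * 100 = 65.83

65.83 %


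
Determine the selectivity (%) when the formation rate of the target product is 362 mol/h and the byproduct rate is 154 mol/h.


Selectivity = desired / (desired + undesired) * 100
Total products = 362 + 154 = 516 mol/h
S = 362 / 516 * 100
= 0.7016 * 100
= 70.16 %

70.16 %


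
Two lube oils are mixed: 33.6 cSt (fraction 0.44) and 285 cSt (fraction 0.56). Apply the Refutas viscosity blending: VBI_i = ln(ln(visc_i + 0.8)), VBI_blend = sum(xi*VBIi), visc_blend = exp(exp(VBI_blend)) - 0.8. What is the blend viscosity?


Refutas method: VBN_i = 14.534*ln(ln(visc_i + 0.8)) + 10.975, blended linearly by mass fraction; since VBN is linear in VBI_i = ln(ln(visc_i + 0.8)) and the fractions sum to 1, blend VBI directly: visc = exp(exp(VBI_blend)) - 0.8
VBI_1 = ln(ln(33.6 + 0.8)) = 1.26358
VBI_2 = ln(ln(285 + 0.8)) = 1.73259
VBI_blend = 0.44 * 1.26358 + 0.56 * 1.73259 = 1.52623
visc_blend = exp(exp(1.52623)) - 0.8 = 98.76

98.76 cSt
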